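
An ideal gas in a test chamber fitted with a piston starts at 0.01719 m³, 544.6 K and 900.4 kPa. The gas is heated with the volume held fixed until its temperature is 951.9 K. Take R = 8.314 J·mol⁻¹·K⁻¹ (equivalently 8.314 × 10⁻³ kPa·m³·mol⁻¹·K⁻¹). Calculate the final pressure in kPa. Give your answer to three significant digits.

P₂ ≈ 1.57e+03 kPa

Isochoric, so P/T is constant: V₂ = V₁; P₂ = P₁·(T₂/T₁) = 1574 kPa.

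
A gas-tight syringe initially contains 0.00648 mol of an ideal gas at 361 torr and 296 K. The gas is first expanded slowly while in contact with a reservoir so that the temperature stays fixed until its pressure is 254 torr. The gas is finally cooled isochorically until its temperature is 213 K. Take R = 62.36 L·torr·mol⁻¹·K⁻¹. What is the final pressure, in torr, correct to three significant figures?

From PV = nRT: V₁ = nRT₁/P₁ = 0.3313 L.
T constant ⇒ Boyle's law P V = const: T₂ = T₁; V₂ = V₁·(P₁/P₂) = 0.4709 L.
V constant ⇒ P ∝ T: V₃ = V₂; P₃ = P₂·(T₃/T₂) = 182.8 torr.

P₃ ≈ 183 torr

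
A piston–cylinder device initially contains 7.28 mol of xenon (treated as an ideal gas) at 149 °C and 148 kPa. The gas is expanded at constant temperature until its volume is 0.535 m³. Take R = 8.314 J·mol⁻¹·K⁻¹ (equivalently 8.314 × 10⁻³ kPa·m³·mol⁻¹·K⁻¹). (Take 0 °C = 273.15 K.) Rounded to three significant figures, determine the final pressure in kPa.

P₂ ≈ 47.8 kPa

Convert: T₁ = 422.1 K.
From PV = nRT: V₁ = nRT₁/P₁ = 0.1726 m³.
T constant ⇒ Boyle's law P V = const: T₂ = T₁; P₂ = P₁·(V₁/V₂) = 47.76 kPa.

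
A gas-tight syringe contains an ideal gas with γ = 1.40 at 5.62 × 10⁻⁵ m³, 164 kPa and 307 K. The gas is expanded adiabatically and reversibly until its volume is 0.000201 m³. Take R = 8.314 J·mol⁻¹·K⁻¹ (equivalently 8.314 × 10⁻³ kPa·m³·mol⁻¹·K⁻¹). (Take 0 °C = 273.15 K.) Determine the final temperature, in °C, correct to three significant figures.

T₂ ≈ -88.8 °C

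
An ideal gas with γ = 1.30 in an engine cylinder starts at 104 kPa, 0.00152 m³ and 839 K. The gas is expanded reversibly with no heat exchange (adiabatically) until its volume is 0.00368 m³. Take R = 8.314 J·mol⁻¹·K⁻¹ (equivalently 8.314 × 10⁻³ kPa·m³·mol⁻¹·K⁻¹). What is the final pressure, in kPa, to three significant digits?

Adiabatic (γ = 1.30), T V^(γ−1) and P V^γ constant: T₂ = T₁·(V₁/V₂)^(γ−1) = 643.5 K; P₂ = P₁·(V₁/V₂)^γ = 32.95 kPa.

P₂ ≈ 32.9 kPa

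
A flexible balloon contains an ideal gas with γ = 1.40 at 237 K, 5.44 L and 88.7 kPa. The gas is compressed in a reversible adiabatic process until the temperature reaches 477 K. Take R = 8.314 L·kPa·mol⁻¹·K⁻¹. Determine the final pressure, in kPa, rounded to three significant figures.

Reversible adiabatic, γ = 1.40: P₂ = P₁·(T₂/T₁)^(γ/(γ−1)) = 1026 kPa; V₂ = V₁·(T₁/T₂)^(1/(γ−1)) = 0.9466 L.

P₂ ≈ 1.03e+03 kPa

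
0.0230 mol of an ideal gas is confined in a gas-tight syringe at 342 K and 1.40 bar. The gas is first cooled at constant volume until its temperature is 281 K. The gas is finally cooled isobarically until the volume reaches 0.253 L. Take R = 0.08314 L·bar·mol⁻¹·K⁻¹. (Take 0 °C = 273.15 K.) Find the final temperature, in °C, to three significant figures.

T₃ ≈ -121 °C

From PV = nRT: V₁ = nRT₁/P₁ = 0.4671 L.
Isochoric, so P/T is constant: V₂ = V₁; P₂ = P₁·(T₂/T₁) = 1.150 bar.
P constant ⇒ V ∝ T: P₃ = P₂; T₃ = T₂·(V₃/V₂) = 152.2 K.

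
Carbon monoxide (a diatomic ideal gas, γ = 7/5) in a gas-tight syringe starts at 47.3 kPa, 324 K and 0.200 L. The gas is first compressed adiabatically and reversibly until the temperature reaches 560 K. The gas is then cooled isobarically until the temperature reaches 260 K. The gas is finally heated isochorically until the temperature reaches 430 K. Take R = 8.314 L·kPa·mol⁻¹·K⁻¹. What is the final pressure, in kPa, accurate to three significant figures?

Reversible adiabatic, γ = 7/5: P₂ = P₁·(T₂/T₁)^(γ/(γ−1)) = 321.1 kPa; V₂ = V₁·(T₁/T₂)^(1/(γ−1)) = 0.05092 L.
P constant ⇒ V ∝ T: P₃ = P₂; V₃ = V₂·(T₃/T₂) = 0.02364 L.
Isochoric, so P/T is constant: V₄ = V₃; P₄ = P₃·(T₄/T₃) = 531.0 kPa.

P₄ ≈ 531 kPa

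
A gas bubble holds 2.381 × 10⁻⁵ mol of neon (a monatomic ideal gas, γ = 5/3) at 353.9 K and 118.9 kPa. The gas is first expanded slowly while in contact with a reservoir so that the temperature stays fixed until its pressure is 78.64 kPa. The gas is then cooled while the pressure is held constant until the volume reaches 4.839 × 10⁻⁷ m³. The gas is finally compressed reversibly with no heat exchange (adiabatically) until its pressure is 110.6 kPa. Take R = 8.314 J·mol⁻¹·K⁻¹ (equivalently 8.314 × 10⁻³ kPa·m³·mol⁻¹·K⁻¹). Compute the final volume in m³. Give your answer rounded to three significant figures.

From PV = nRT: V₁ = nRT₁/P₁ = 5.892e-07 m³.
Isothermal, so P V is constant: T₂ = T₁; V₂ = V₁·(P₁/P₂) = 8.909e-07 m³.
Isobaric, so V/T is constant: P₃ = P₂; T₃ = T₂·(V₃/V₂) = 192.2 K.
Adiabatic (γ = 5/3), T V^(γ−1) and P V^γ constant: T₄ = T₃·(P₄/P₃)^((γ−1)/γ) = 220.3 K; V₄ = V₃·(P₃/P₄)^(1/γ) = 3.944e-07 m³.

V₄ ≈ 3.94e-07 m³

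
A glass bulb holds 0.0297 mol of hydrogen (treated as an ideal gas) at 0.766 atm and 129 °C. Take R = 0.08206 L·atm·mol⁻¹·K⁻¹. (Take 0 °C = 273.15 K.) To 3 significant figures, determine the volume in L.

V ≈ 1.28 L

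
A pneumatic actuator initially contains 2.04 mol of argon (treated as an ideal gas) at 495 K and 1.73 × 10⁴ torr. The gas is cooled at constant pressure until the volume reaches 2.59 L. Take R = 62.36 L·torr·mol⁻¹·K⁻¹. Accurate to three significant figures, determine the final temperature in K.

T₂ ≈ 352 K

From PV = nRT: V₁ = nRT₁/P₁ = 3.640 L.
P constant ⇒ V ∝ T: P₂ = P₁; T₂ = T₁·(V₂/V₁) = 352.2 K.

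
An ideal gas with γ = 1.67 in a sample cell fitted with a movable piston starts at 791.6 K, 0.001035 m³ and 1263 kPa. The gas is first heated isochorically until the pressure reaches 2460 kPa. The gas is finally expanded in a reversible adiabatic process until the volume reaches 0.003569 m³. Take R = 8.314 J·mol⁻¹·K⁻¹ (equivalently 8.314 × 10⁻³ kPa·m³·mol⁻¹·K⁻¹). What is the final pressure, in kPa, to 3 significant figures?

P₃ ≈ 311 kPa

Isochoric, so P/T is constant: V₂ = V₁; T₂ = T₁·(P₂/P₁) = 1542 K.
Reversible adiabatic, γ = 1.67: T₃ = T₂·(V₂/V₃)^(γ−1) = 672.7 K; P₃ = P₂·(V₂/V₃)^γ = 311.3 kPa.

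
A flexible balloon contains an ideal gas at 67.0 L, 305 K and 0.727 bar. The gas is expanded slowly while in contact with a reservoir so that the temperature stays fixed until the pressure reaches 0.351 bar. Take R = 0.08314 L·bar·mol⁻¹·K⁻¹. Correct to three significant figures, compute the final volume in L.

Isothermal, so P V is constant: T₂ = T₁; V₂ = V₁·(P₁/P₂) = 138.8 L.

V₂ ≈ 139 L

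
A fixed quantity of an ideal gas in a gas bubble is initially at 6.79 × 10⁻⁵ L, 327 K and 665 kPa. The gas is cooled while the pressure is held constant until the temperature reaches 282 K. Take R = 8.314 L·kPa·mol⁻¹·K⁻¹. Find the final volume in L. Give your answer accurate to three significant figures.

V₂ ≈ 5.86e-05 L

Isobaric, so V/T is constant: P₂ = P₁; V₂ = V₁·(T₂/T₁) = 5.856e-05 L.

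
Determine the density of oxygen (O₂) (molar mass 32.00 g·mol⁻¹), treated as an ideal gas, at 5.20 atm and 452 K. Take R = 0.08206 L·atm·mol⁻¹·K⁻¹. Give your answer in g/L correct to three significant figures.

ρ = PM/(RT) = (5.20 × 32.00) / (0.08206 × 452.0)

ρ ≈ 4.49 g/L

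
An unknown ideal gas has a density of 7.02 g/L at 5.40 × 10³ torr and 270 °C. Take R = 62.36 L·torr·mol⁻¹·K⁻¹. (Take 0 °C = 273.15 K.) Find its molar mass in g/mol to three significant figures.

M ≈ 44.0 g/mol

ρ = PM/(RT) ⇒ M = ρRT/P = (7.02 × 62.36 × 543.1) / 5.40e+03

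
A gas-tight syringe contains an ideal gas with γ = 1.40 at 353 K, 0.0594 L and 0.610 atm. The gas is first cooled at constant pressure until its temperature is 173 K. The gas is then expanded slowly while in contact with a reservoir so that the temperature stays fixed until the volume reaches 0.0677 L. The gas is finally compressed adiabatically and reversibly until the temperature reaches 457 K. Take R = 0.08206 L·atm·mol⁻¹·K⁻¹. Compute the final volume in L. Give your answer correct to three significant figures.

V₄ ≈ 0.00597 L

Isobaric, so V/T is constant: P₂ = P₁; V₂ = V₁·(T₂/T₁) = 0.02911 L.
T constant ⇒ Boyle's law P V = const: T₃ = T₂; P₃ = P₂·(V₂/V₃) = 0.2623 atm.
Reversible adiabatic, γ = 1.40: P₄ = P₃·(T₄/T₃)^(γ/(γ−1)) = 7.859 atm; V₄ = V₃·(T₃/T₄)^(1/(γ−1)) = 0.005969 L.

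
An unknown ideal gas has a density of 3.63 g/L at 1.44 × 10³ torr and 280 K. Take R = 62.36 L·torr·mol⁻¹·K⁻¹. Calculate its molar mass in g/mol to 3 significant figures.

M ≈ 44.0 g/mol

ρ = PM/(RT) ⇒ M = ρRT/P = (3.63 × 62.36 × 280.0) / 1.44e+03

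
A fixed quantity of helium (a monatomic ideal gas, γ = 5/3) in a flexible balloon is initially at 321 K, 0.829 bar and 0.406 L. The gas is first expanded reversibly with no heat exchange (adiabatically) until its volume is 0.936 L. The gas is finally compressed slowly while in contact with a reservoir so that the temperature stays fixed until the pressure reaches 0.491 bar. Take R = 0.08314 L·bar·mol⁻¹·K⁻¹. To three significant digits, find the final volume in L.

V₃ ≈ 0.393 L

Adiabatic (γ = 5/3), T V^(γ−1) and P V^γ constant: T₂ = T₁·(V₁/V₂)^(γ−1) = 183.9 K; P₂ = P₁·(V₁/V₂)^γ = 0.2060 bar.
Isothermal, so P V is constant: T₃ = T₂; V₃ = V₂·(P₂/P₃) = 0.3928 L.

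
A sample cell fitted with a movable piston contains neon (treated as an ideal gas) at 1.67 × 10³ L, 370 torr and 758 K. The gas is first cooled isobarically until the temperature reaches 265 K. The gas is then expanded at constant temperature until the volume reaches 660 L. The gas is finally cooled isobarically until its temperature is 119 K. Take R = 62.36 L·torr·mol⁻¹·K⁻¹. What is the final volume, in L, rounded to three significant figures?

V₄ ≈ 296 L

P constant ⇒ V ∝ T: P₂ = P₁; V₂ = V₁·(T₂/T₁) = 583.8 L.
T constant ⇒ Boyle's law P V = const: T₃ = T₂; P₃ = P₂·(V₂/V₃) = 327.3 torr.
P constant ⇒ V ∝ T: P₄ = P₃; V₄ = V₃·(T₄/T₃) = 296.4 L.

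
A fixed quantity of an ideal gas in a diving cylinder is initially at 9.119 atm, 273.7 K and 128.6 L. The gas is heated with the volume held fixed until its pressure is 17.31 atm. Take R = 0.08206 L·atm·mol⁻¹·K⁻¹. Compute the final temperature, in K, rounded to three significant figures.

T₂ ≈ 520 K

Isochoric, so P/T is constant: V₂ = V₁; T₂ = T₁·(P₂/P₁) = 519.5 K.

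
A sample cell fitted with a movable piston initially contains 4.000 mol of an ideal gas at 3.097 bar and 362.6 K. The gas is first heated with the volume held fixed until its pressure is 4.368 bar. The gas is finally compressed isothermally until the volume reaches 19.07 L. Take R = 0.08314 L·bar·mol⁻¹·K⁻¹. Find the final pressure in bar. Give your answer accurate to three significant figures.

From PV = nRT: V₁ = nRT₁/P₁ = 38.94 L.
V constant ⇒ P ∝ T: V₂ = V₁; T₂ = T₁·(P₂/P₁) = 511.4 K.
Isothermal, so P V is constant: T₃ = T₂; P₃ = P₂·(V₂/V₃) = 8.918 bar.

P₃ ≈ 8.92 bar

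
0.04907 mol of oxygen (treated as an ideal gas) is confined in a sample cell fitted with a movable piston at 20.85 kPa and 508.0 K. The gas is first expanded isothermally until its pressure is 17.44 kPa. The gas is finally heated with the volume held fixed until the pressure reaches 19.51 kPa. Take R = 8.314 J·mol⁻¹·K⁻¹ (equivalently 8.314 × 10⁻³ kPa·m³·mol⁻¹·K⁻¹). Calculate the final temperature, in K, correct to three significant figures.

From PV = nRT: V₁ = nRT₁/P₁ = 0.009940 m³.
Isothermal, so P V is constant: T₂ = T₁; V₂ = V₁·(P₁/P₂) = 0.01188 m³.
V constant ⇒ P ∝ T: V₃ = V₂; T₃ = T₂·(P₃/P₂) = 568.3 K.

T₃ ≈ 568 K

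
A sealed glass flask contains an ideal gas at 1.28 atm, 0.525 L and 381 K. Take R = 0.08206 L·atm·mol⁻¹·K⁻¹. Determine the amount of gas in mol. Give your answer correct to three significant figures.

PV = nRT ⇒ n = PV/(RT) = (1.28 × 0.525) / (0.08206 × 381)

n ≈ 0.0215 mol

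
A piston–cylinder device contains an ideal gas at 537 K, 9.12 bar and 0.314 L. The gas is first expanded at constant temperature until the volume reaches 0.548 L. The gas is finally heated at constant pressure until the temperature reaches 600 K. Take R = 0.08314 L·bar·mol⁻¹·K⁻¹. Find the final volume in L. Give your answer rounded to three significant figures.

V₃ ≈ 0.612 L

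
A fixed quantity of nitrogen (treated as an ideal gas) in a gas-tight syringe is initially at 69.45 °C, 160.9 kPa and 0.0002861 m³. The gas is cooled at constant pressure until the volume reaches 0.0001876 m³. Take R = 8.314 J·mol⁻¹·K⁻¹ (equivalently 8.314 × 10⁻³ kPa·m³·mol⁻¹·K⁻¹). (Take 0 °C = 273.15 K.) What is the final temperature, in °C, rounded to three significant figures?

T₂ ≈ -48.5 °C

Convert: T₁ = 342.6 K.
P constant ⇒ V ∝ T: P₂ = P₁; T₂ = T₁·(V₂/V₁) = 224.6 K.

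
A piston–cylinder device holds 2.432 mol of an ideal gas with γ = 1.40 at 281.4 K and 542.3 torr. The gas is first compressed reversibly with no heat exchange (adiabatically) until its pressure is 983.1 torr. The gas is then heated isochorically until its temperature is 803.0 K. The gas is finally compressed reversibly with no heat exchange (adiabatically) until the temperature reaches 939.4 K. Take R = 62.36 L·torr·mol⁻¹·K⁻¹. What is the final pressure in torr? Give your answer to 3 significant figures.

From PV = nRT: V₁ = nRT₁/P₁ = 78.70 L.
Reversible adiabatic, γ = 1.40: T₂ = T₁·(P₂/P₁)^((γ−1)/γ) = 333.5 K; V₂ = V₁·(P₁/P₂)^(1/γ) = 51.45 L.
Isochoric, so P/T is constant: V₃ = V₂; P₃ = P₂·(T₃/T₂) = 2367 torr.
Reversible adiabatic, γ = 1.40: P₄ = P₃·(T₄/T₃)^(γ/(γ−1)) = 4099 torr; V₄ = V₃·(T₃/T₄)^(1/(γ−1)) = 34.76 L.

P₄ ≈ 4.10e+03 torr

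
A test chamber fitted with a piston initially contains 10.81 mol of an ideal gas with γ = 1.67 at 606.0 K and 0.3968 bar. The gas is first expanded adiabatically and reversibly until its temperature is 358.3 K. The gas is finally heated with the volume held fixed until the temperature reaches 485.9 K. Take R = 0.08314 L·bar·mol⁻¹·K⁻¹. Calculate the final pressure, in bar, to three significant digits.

From PV = nRT: V₁ = nRT₁/P₁ = 1373 L.
Adiabatic (γ = 1.67), T V^(γ−1) and P V^γ constant: P₂ = P₁·(T₂/T₁)^(γ/(γ−1)) = 0.1071 bar; V₂ = V₁·(T₁/T₂)^(1/(γ−1)) = 3007 L.
Isochoric, so P/T is constant: V₃ = V₂; P₃ = P₂·(T₃/T₂) = 0.1452 bar.

P₃ ≈ 0.145 bar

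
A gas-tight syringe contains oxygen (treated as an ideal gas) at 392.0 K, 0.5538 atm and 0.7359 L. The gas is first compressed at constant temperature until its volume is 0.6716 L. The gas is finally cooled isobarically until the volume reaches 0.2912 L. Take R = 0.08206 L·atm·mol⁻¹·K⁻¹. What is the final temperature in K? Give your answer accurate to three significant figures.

T₃ ≈ 170 K

Isothermal, so P V is constant: T₂ = T₁; P₂ = P₁·(V₁/V₂) = 0.6068 atm.
P constant ⇒ V ∝ T: P₃ = P₂; T₃ = T₂·(V₃/V₂) = 170.0 K.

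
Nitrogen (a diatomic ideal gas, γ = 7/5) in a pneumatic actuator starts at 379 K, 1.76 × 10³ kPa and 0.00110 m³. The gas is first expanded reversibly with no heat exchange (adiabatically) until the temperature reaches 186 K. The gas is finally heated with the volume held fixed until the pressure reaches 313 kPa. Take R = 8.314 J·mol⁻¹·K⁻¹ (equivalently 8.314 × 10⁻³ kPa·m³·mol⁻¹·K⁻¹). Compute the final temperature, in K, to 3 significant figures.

T₃ ≈ 399 K

Adiabatic (γ = 7/5), T V^(γ−1) and P V^γ constant: P₂ = P₁·(T₂/T₁)^(γ/(γ−1)) = 145.7 kPa; V₂ = V₁·(T₁/T₂)^(1/(γ−1)) = 0.006519 m³.
V constant ⇒ P ∝ T: V₃ = V₂; T₃ = T₂·(P₃/P₂) = 399.5 K.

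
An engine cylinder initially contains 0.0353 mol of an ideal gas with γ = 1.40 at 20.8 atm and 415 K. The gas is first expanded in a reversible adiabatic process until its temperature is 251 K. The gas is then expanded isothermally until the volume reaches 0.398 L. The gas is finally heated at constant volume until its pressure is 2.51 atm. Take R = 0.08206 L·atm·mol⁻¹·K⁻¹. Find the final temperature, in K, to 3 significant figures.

T₄ ≈ 345 K

From PV = nRT: V₁ = nRT₁/P₁ = 0.05780 L.
Reversible adiabatic, γ = 1.40: P₂ = P₁·(T₂/T₁)^(γ/(γ−1)) = 3.579 atm; V₂ = V₁·(T₁/T₂)^(1/(γ−1)) = 0.2032 L.
Isothermal, so P V is constant: T₃ = T₂; P₃ = P₂·(V₂/V₃) = 1.827 atm.
V constant ⇒ P ∝ T: V₄ = V₃; T₄ = T₃·(P₄/P₃) = 344.9 K.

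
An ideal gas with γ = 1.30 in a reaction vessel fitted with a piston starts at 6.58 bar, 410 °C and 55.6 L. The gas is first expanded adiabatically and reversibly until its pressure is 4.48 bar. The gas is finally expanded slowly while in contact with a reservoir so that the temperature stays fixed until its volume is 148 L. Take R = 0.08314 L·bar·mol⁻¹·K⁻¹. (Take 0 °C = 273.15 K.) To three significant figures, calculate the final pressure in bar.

Convert: T₁ = 683.1 K.
Adiabatic (γ = 1.30), T V^(γ−1) and P V^γ constant: T₂ = T₁·(P₂/P₁)^((γ−1)/γ) = 625.2 K; V₂ = V₁·(P₁/P₂)^(1/γ) = 74.73 L.
Isothermal, so P V is constant: T₃ = T₂; P₃ = P₂·(V₂/V₃) = 2.262 bar.

P₃ ≈ 2.26 bar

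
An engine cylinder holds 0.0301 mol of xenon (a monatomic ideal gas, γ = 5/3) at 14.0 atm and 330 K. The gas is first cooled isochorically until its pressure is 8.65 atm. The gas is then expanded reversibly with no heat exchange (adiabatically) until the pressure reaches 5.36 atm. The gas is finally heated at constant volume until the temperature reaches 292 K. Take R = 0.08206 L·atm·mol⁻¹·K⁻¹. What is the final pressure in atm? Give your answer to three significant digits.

P₄ ≈ 9.30 atm

From PV = nRT: V₁ = nRT₁/P₁ = 0.05822 L.
V constant ⇒ P ∝ T: V₂ = V₁; T₂ = T₁·(P₂/P₁) = 203.9 K.
Adiabatic (γ = 5/3), T V^(γ−1) and P V^γ constant: T₃ = T₂·(P₃/P₂)^((γ−1)/γ) = 168.4 K; V₃ = V₂·(P₂/P₃)^(1/γ) = 0.07759 L.
V constant ⇒ P ∝ T: V₄ = V₃; P₄ = P₃·(T₄/T₃) = 9.296 atm.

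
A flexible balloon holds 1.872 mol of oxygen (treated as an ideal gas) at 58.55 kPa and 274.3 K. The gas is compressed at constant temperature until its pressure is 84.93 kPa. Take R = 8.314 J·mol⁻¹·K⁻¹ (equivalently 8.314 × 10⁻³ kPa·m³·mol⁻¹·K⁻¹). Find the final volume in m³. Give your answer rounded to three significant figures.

V₂ ≈ 0.0503 m³

From PV = nRT: V₁ = nRT₁/P₁ = 0.07291 m³.
Isothermal, so P V is constant: T₂ = T₁; V₂ = V₁·(P₁/P₂) = 0.05027 m³.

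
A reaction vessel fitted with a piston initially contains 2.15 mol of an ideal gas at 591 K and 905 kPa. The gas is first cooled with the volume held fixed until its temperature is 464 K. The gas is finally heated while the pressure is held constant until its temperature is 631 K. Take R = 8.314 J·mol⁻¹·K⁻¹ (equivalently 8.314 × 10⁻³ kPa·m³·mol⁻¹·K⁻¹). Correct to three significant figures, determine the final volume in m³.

From PV = nRT: V₁ = nRT₁/P₁ = 0.01167 m³.
Isochoric, so P/T is constant: V₂ = V₁; P₂ = P₁·(T₂/T₁) = 710.5 kPa.
P constant ⇒ V ∝ T: P₃ = P₂; V₃ = V₂·(T₃/T₂) = 0.01587 m³.

V₃ ≈ 0.0159 m³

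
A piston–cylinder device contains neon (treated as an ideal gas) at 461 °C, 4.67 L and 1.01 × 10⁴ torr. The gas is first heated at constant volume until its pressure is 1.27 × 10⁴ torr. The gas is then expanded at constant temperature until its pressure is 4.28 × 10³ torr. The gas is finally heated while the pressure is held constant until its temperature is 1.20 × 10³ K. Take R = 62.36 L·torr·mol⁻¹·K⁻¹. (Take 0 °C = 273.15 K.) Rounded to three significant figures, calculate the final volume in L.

V₄ ≈ 18.0 L

Convert: T₁ = 734.1 K.
V constant ⇒ P ∝ T: V₂ = V₁; T₂ = T₁·(P₂/P₁) = 923.1 K.
Isothermal, so P V is constant: T₃ = T₂; V₃ = V₂·(P₂/P₃) = 13.86 L.
Isobaric, so V/T is constant: P₄ = P₃; V₄ = V₃·(T₄/T₃) = 18.01 L.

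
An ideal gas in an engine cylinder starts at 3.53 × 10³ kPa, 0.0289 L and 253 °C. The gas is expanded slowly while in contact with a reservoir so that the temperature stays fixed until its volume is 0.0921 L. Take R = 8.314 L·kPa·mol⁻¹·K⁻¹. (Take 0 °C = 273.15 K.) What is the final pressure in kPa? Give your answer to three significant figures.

P₂ ≈ 1.11e+03 kPa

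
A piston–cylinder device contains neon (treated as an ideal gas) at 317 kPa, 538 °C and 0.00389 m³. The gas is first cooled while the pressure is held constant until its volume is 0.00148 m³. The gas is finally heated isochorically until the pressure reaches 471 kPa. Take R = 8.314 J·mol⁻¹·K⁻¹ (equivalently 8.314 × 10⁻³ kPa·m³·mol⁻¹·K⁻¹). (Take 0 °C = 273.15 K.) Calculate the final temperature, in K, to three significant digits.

T₃ ≈ 459 K

Convert: T₁ = 811.1 K.
Isobaric, so V/T is constant: P₂ = P₁; T₂ = T₁·(V₂/V₁) = 308.6 K.
V constant ⇒ P ∝ T: V₃ = V₂; T₃ = T₂·(P₃/P₂) = 458.5 K.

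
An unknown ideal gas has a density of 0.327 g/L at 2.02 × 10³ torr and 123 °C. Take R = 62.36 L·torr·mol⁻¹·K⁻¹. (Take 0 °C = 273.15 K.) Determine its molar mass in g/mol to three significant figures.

ρ = PM/(RT) ⇒ M = ρRT/P = (0.327 × 62.36 × 396.1) / 2.02e+03

M ≈ 4.00 g/mol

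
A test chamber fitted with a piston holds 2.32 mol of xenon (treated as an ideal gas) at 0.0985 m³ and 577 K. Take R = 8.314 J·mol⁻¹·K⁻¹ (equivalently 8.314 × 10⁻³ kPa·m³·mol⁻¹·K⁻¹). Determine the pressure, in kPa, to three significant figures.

P ≈ 113 kPa

PV = nRT ⇒ P = nRT/V = (2.32 × 8.314 × 10⁻³ × 577) / 0.0985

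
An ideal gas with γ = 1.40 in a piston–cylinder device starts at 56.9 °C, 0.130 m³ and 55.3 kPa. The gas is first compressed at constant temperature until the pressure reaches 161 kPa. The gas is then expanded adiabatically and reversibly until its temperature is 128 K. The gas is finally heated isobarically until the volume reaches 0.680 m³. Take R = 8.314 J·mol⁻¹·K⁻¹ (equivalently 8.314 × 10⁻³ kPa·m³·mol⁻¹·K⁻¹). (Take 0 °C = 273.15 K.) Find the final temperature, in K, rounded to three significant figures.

T₄ ≈ 183 K

Convert: T₁ = 330.0 K.
Isothermal, so P V is constant: T₂ = T₁; V₂ = V₁·(P₁/P₂) = 0.04465 m³.
Reversible adiabatic, γ = 1.40: P₃ = P₂·(T₃/T₂)^(γ/(γ−1)) = 5.848 kPa; V₃ = V₂·(T₂/T₃)^(1/(γ−1)) = 0.4767 m³.
Isobaric, so V/T is constant: P₄ = P₃; T₄ = T₃·(V₄/V₃) = 182.6 K.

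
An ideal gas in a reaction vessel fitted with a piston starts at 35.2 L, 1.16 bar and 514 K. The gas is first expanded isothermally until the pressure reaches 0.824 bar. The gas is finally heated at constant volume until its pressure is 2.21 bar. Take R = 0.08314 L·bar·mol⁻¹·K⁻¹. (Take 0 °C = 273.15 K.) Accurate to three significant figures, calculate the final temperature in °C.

T constant ⇒ Boyle's law P V = const: T₂ = T₁; V₂ = V₁·(P₁/P₂) = 49.55 L.
Isochoric, so P/T is constant: V₃ = V₂; T₃ = T₂·(P₃/P₂) = 1379 K.

T₃ ≈ 1.11e+03 °C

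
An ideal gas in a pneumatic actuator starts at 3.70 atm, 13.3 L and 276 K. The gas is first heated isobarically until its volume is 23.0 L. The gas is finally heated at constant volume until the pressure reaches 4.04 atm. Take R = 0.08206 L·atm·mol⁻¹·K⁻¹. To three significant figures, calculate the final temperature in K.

T₃ ≈ 521 K

Isobaric, so V/T is constant: P₂ = P₁; T₂ = T₁·(V₂/V₁) = 477.3 K.
Isochoric, so P/T is constant: V₃ = V₂; T₃ = T₂·(P₃/P₂) = 521.2 K.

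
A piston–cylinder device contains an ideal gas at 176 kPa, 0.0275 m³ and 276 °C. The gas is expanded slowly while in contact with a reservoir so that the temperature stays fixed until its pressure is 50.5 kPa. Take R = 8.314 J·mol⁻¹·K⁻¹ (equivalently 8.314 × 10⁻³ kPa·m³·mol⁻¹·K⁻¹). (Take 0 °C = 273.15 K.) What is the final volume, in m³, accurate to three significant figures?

V₂ ≈ 0.0958 m³

Convert: T₁ = 549.1 K.
T constant ⇒ Boyle's law P V = const: T₂ = T₁; V₂ = V₁·(P₁/P₂) = 0.09584 m³.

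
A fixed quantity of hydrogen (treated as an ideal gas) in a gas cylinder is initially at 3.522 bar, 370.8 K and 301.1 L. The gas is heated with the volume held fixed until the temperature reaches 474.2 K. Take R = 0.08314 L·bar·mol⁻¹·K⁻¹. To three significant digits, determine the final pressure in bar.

Isochoric, so P/T is constant: V₂ = V₁; P₂ = P₁·(T₂/T₁) = 4.504 bar.

P₂ ≈ 4.50 bar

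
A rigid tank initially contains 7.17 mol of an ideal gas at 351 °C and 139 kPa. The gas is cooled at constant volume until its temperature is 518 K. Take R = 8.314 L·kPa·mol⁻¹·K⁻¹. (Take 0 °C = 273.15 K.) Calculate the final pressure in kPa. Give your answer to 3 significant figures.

P₂ ≈ 115 kPa

Convert: T₁ = 624.1 K.
From PV = nRT: V₁ = nRT₁/P₁ = 267.7 L.
Isochoric, so P/T is constant: V₂ = V₁; P₂ = P₁·(T₂/T₁) = 115.4 kPa.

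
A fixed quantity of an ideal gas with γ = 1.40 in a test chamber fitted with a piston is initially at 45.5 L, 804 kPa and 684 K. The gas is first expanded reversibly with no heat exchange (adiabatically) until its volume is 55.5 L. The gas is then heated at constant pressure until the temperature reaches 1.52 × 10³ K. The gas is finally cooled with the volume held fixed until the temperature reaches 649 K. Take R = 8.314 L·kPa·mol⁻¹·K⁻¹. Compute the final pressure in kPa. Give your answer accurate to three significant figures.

P₄ ≈ 260 kPa

Adiabatic (γ = 1.40), T V^(γ−1) and P V^γ constant: T₂ = T₁·(V₁/V₂)^(γ−1) = 631.7 K; P₂ = P₁·(V₁/V₂)^γ = 608.8 kPa.
P constant ⇒ V ∝ T: P₃ = P₂; V₃ = V₂·(T₃/T₂) = 133.5 L.
Isochoric, so P/T is constant: V₄ = V₃; P₄ = P₃·(T₄/T₃) = 259.9 kPa.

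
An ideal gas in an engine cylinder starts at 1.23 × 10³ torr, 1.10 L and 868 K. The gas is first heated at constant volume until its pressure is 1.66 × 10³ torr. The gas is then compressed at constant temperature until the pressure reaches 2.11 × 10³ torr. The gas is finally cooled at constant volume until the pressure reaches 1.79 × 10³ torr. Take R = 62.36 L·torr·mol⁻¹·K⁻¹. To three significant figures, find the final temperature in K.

Isochoric, so P/T is constant: V₂ = V₁; T₂ = T₁·(P₂/P₁) = 1171 K.
Isothermal, so P V is constant: T₃ = T₂; V₃ = V₂·(P₂/P₃) = 0.8654 L.
Isochoric, so P/T is constant: V₄ = V₃; T₄ = T₃·(P₄/P₃) = 993.8 K.

T₄ ≈ 994 K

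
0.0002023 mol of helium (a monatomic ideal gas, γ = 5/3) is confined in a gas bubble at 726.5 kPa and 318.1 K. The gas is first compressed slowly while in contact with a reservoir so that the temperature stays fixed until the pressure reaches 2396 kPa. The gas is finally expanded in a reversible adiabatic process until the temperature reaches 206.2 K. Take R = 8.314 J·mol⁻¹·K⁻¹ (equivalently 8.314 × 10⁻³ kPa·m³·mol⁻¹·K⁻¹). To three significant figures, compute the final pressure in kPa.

From PV = nRT: V₁ = nRT₁/P₁ = 7.364e-07 m³.
T constant ⇒ Boyle's law P V = const: T₂ = T₁; V₂ = V₁·(P₁/P₂) = 2.233e-07 m³.
Adiabatic (γ = 5/3), T V^(γ−1) and P V^γ constant: P₃ = P₂·(T₃/T₂)^(γ/(γ−1)) = 810.6 kPa; V₃ = V₂·(T₂/T₃)^(1/(γ−1)) = 4.279e-07 m³.

P₃ ≈ 811 kPa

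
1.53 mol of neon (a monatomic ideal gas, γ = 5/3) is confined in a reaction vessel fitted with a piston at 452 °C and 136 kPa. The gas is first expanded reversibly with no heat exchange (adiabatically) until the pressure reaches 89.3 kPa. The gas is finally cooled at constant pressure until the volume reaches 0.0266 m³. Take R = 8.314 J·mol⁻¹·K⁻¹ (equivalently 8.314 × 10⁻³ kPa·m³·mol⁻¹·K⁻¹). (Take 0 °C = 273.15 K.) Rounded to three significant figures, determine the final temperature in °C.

T₃ ≈ -86.4 °C

Convert: T₁ = 725.1 K.
From PV = nRT: V₁ = nRT₁/P₁ = 0.06783 m³.
Adiabatic (γ = 5/3), T V^(γ−1) and P V^γ constant: T₂ = T₁·(P₂/P₁)^((γ−1)/γ) = 612.8 K; V₂ = V₁·(P₁/P₂)^(1/γ) = 0.08730 m³.
Isobaric, so V/T is constant: P₃ = P₂; T₃ = T₂·(V₃/V₂) = 186.7 K.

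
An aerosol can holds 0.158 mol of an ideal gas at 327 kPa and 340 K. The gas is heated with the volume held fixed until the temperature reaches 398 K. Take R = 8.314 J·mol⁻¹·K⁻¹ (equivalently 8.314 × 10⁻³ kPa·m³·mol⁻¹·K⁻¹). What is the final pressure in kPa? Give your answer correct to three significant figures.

From PV = nRT: V₁ = nRT₁/P₁ = 0.001366 m³.
Isochoric, so P/T is constant: V₂ = V₁; P₂ = P₁·(T₂/T₁) = 382.8 kPa.

P₂ ≈ 383 kPa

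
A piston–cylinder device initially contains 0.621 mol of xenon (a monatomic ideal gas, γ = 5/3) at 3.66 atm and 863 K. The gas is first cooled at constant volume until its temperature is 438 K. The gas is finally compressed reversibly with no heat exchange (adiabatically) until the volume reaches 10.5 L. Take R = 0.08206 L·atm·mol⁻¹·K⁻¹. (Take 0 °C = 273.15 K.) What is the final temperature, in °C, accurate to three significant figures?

T₃ ≈ 206 °C

From PV = nRT: V₁ = nRT₁/P₁ = 12.02 L.
Isochoric, so P/T is constant: V₂ = V₁; P₂ = P₁·(T₂/T₁) = 1.858 atm.
Adiabatic (γ = 5/3), T V^(γ−1) and P V^γ constant: T₃ = T₂·(V₂/V₃)^(γ−1) = 479.2 K; P₃ = P₂·(V₂/V₃)^γ = 2.326 atm.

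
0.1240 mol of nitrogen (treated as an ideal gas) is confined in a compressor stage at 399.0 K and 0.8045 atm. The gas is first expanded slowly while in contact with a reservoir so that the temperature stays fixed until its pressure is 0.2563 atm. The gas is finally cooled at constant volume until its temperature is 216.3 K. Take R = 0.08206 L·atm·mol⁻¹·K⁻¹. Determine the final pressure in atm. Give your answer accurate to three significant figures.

P₃ ≈ 0.139 atm

From PV = nRT: V₁ = nRT₁/P₁ = 5.047 L.
T constant ⇒ Boyle's law P V = const: T₂ = T₁; V₂ = V₁·(P₁/P₂) = 15.84 L.
V constant ⇒ P ∝ T: V₃ = V₂; P₃ = P₂·(T₃/T₂) = 0.1389 atm.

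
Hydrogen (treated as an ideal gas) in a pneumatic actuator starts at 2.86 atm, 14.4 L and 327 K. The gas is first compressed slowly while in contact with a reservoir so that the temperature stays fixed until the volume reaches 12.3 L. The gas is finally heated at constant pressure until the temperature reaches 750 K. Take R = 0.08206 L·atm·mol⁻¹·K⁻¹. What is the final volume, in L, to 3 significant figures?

Isothermal, so P V is constant: T₂ = T₁; P₂ = P₁·(V₁/V₂) = 3.348 atm.
Isobaric, so V/T is constant: P₃ = P₂; V₃ = V₂·(T₃/T₂) = 28.21 L.

V₃ ≈ 28.2 L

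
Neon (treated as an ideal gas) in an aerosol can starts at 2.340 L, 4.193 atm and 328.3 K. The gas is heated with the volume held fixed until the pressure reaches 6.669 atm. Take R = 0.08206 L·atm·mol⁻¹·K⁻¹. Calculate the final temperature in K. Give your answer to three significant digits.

T₂ ≈ 522 K

V constant ⇒ P ∝ T: V₂ = V₁; T₂ = T₁·(P₂/P₁) = 522.2 K.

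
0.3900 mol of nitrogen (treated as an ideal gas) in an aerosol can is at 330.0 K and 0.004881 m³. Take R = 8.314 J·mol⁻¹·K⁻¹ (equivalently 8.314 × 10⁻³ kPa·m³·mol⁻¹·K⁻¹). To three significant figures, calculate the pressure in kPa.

PV = nRT ⇒ P = nRT/V = (0.3900 × 8.314 × 10⁻³ × 330.0) / 0.004881

P ≈ 219 kPa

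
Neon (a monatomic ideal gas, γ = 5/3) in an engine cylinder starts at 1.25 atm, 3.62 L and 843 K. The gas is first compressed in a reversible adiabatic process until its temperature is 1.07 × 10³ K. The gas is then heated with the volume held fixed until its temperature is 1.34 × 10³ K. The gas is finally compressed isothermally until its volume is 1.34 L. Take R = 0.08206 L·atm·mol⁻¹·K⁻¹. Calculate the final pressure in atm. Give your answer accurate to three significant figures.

Reversible adiabatic, γ = 5/3: P₂ = P₁·(T₂/T₁)^(γ/(γ−1)) = 2.269 atm; V₂ = V₁·(T₁/T₂)^(1/(γ−1)) = 2.531 L.
V constant ⇒ P ∝ T: V₃ = V₂; P₃ = P₂·(T₃/T₂) = 2.841 atm.
T constant ⇒ Boyle's law P V = const: T₄ = T₃; P₄ = P₃·(V₃/V₄) = 5.368 atm.

P₄ ≈ 5.37 atm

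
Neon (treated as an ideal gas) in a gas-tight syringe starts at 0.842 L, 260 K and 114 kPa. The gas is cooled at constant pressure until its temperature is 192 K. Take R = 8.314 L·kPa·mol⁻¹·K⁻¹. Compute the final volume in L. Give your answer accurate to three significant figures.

Isobaric, so V/T is constant: P₂ = P₁; V₂ = V₁·(T₂/T₁) = 0.6218 L.

V₂ ≈ 0.622 L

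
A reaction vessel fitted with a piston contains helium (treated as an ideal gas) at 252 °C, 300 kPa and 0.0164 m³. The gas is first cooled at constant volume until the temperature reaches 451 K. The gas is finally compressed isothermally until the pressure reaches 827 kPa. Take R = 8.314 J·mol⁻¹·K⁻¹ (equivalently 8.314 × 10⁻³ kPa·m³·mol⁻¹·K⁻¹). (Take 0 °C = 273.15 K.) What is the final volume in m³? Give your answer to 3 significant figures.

V₃ ≈ 0.00511 m³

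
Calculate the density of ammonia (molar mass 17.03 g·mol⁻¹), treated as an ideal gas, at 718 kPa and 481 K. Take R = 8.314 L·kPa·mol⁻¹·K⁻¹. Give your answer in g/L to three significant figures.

ρ ≈ 3.06 g/L

ρ = PM/(RT) = (718 × 17.03) / (8.314 × 481.0)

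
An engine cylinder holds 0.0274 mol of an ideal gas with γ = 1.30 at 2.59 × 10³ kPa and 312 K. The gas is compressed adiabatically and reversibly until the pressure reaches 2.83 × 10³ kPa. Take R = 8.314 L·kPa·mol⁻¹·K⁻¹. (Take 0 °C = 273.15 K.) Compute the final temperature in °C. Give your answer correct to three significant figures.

From PV = nRT: V₁ = nRT₁/P₁ = 0.02744 L.
Adiabatic (γ = 1.30), T V^(γ−1) and P V^γ constant: T₂ = T₁·(P₂/P₁)^((γ−1)/γ) = 318.4 K; V₂ = V₁·(P₁/P₂)^(1/γ) = 0.02563 L.

T₂ ≈ 45.3 °C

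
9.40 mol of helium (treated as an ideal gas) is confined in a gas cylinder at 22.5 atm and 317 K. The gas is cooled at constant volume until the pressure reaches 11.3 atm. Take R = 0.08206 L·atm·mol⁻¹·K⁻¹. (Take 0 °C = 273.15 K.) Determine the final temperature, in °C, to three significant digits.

T₂ ≈ -114 °C

From PV = nRT: V₁ = nRT₁/P₁ = 10.87 L.
Isochoric, so P/T is constant: V₂ = V₁; T₂ = T₁·(P₂/P₁) = 159.2 K.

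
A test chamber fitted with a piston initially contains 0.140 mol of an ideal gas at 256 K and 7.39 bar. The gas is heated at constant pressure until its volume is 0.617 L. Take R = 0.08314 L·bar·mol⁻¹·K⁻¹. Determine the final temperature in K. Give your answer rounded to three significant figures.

T₂ ≈ 392 K

From PV = nRT: V₁ = nRT₁/P₁ = 0.4032 L.
Isobaric, so V/T is constant: P₂ = P₁; T₂ = T₁·(V₂/V₁) = 391.7 K.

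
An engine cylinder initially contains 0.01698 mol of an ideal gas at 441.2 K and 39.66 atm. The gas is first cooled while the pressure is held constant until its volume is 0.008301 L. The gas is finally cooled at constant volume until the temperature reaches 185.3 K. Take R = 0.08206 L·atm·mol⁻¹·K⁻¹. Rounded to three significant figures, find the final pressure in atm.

P₃ ≈ 31.1 atm

From PV = nRT: V₁ = nRT₁/P₁ = 0.01550 L.
P constant ⇒ V ∝ T: P₂ = P₁; T₂ = T₁·(V₂/V₁) = 236.3 K.
Isochoric, so P/T is constant: V₃ = V₂; P₃ = P₂·(T₃/T₂) = 31.10 atm.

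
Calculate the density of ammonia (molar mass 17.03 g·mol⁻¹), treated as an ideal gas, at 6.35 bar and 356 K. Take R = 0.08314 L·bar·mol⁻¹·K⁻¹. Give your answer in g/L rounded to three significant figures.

ρ = PM/(RT) = (6.35 × 17.03) / (0.08314 × 356.0)

ρ ≈ 3.65 g/L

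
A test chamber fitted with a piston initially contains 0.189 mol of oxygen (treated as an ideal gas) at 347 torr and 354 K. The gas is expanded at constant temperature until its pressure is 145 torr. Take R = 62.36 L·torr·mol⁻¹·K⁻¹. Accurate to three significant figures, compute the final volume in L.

V₂ ≈ 28.8 L

From PV = nRT: V₁ = nRT₁/P₁ = 12.02 L.
T constant ⇒ Boyle's law P V = const: T₂ = T₁; V₂ = V₁·(P₁/P₂) = 28.77 L.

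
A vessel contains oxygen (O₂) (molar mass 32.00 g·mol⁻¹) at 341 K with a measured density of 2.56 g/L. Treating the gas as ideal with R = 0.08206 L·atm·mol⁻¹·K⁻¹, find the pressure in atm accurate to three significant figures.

ρ = PM/(RT) ⇒ P = ρRT/M = (2.56 × 0.08206 × 341.0) / 32.00

P ≈ 2.24 atm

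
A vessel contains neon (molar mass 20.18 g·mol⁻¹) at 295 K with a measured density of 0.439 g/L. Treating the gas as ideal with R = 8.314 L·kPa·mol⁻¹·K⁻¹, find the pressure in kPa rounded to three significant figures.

P ≈ 53.4 kPa

ρ = PM/(RT) ⇒ P = ρRT/M = (0.439 × 8.314 × 295.0) / 20.18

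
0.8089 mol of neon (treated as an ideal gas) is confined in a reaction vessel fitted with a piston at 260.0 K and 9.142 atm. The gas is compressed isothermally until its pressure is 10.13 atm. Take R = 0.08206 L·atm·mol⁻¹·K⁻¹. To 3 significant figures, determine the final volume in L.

V₂ ≈ 1.70 L

From PV = nRT: V₁ = nRT₁/P₁ = 1.888 L.
T constant ⇒ Boyle's law P V = const: T₂ = T₁; V₂ = V₁·(P₁/P₂) = 1.704 L.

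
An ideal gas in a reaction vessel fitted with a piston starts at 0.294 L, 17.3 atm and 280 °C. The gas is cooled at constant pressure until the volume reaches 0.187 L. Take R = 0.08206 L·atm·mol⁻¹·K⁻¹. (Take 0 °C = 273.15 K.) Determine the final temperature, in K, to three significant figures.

Convert: T₁ = 553.1 K.
Isobaric, so V/T is constant: P₂ = P₁; T₂ = T₁·(V₂/V₁) = 351.8 K.

T₂ ≈ 352 K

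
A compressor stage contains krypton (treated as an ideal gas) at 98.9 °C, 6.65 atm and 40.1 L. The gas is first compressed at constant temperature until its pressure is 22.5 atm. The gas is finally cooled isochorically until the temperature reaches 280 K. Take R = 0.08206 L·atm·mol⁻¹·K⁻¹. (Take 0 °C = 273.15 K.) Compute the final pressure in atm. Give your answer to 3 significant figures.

Convert: T₁ = 372.0 K.
Isothermal, so P V is constant: T₂ = T₁; V₂ = V₁·(P₁/P₂) = 11.85 L.
Isochoric, so P/T is constant: V₃ = V₂; P₃ = P₂·(T₃/T₂) = 16.93 atm.

P₃ ≈ 16.9 atm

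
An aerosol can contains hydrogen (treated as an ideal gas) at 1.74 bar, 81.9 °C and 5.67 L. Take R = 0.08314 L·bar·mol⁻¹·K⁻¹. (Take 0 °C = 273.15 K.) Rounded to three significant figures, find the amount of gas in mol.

Convert: T = 355.05 K.
PV = nRT ⇒ n = PV/(RT) = (1.74 × 5.67) / (0.08314 × 355.05)

n ≈ 0.334 mol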